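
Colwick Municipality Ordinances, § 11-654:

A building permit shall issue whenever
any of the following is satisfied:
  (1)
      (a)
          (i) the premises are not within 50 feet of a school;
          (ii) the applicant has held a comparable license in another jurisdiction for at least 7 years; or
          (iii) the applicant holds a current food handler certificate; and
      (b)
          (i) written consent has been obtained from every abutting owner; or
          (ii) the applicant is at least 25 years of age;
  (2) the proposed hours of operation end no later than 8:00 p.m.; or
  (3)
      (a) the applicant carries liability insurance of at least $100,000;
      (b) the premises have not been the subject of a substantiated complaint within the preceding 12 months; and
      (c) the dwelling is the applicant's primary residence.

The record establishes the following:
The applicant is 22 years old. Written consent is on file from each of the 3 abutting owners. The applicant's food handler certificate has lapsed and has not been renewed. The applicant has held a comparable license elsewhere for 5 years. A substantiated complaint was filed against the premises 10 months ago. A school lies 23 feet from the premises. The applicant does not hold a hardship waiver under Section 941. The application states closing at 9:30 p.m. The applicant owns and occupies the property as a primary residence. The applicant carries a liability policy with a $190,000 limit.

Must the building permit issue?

(i) ≥50 ft from school — not satisfied.
(ii) prior license ≥ 7 yr — fails.
(iii) food handler cert. — not satisfied.
(a) = F OR F OR F = false.
(i) all abutters consent — met.
(ii) age ≥ 25 — fails.
(b): T OR F → true.
So (1) is not satisfied (F AND T).
(2) closes by 8 p.m. — not met.
(a) insurance ≥ $100,000 — holds.
(b) no complaint in 12 mo. — not met.
(c) primary residence — holds.
(3) = T AND F AND T = false.
Overall: F OR F OR F → false.

No — denied.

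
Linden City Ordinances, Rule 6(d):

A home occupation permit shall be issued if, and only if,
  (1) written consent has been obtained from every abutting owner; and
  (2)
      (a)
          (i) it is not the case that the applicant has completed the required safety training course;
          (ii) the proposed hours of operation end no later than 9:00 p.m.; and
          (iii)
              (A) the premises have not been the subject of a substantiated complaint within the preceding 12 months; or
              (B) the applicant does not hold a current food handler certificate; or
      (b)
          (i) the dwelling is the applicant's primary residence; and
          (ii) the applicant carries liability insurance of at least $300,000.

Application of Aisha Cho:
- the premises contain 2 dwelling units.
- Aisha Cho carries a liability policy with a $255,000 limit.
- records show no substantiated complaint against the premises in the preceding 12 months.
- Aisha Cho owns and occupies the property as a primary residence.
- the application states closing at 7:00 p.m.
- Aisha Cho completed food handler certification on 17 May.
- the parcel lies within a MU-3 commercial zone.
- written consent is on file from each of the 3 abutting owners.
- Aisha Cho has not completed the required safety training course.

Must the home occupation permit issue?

Yes — granted.

(1) all abutters consent — satisfied.
(i) not (safety training) — met.
(ii) closes by 9 p.m. — holds.
(A) no complaint in 12 mo. — met.
(B) not (food handler cert.) — not met.
(iii) = T OR F = true.
So (a) is satisfied (T AND T AND T).
(i) primary residence — holds.
(ii) insurance ≥ $300,000 — not satisfied.
(b) = T AND F = false.
(2): T OR F → true.
Overall = T AND T = true.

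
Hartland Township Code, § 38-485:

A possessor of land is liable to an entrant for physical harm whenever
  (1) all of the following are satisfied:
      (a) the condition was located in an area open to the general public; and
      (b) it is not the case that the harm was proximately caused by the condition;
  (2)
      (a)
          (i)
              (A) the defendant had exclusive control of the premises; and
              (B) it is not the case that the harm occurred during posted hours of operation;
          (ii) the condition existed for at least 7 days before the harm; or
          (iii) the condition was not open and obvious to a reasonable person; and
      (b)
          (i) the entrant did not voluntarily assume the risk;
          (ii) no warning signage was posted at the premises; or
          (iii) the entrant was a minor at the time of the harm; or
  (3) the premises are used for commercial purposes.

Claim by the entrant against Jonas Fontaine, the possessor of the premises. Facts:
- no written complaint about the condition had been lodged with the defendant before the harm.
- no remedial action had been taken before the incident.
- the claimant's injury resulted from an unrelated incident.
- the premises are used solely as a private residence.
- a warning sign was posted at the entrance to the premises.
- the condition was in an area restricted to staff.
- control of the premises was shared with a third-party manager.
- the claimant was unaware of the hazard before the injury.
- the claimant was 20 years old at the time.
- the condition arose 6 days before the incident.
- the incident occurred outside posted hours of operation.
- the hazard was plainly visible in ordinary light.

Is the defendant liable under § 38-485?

(a) public area — fails.
(b) not (proximate cause) — met.
(1): F AND T → false.
(A) exclusive control — not satisfied.
(B) not (during posted hours) — satisfied.
(i): F AND T → false.
(ii) condition ≥7 days old — not met.
(iii) not open/obvious — not met.
(a) = F OR F OR F = false.
(i) no assumed risk — met.
(ii) no signage posted — not satisfied.
(iii) entrant a minor — not satisfied.
(b): T OR F OR F → true.
So (2) is not satisfied (F AND T).
(3) commercial use — fails.
Overall = F OR F OR F = false.

No — not liable.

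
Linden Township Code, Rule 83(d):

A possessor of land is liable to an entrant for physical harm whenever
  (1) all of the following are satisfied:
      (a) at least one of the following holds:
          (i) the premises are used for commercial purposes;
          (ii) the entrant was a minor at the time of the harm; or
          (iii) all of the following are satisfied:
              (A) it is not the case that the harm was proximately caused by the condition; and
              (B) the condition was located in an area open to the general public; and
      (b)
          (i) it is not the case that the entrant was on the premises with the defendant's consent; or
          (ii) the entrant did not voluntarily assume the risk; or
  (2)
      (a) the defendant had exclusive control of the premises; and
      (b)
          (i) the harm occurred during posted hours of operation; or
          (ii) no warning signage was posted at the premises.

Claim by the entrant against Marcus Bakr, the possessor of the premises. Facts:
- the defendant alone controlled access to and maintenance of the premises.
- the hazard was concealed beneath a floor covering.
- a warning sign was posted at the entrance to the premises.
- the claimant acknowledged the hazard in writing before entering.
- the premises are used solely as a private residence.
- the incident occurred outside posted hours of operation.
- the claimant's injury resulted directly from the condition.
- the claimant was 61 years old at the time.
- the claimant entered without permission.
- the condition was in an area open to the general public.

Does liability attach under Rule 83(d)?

(i) commercial use — not satisfied.
(ii) entrant a minor — not satisfied.
(A) not (proximate cause) — fails.
(B) public area — holds.
(iii): F AND T → false.
(a) = F OR F OR F = false.
(i) not (consent to enter) — satisfied.
(ii) no assumed risk — not satisfied.
So (b) is satisfied (T OR F).
(1) = F AND T = false.
(a) exclusive control — holds.
(i) during posted hours — not satisfied.
(ii) no signage posted — fails.
So (b) is not satisfied (F OR F).
(2): T AND F → false.
Overall = F OR F = false.

No — not liable.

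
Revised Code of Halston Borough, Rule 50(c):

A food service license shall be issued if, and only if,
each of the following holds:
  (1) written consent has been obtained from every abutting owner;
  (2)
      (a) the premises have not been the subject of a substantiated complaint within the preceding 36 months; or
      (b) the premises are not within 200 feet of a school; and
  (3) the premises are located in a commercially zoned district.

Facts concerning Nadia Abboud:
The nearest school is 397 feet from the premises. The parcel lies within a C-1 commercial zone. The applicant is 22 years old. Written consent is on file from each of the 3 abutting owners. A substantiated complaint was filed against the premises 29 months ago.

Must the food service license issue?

Yes — granted.

(1) all abutters consent — met.
(a) no complaint in 36 mo. — not satisfied.
(b) ≥200 ft from school — met.
So (2) is satisfied (F OR T).
(3) commercially zoned — holds.
Overall = T AND T AND T = true.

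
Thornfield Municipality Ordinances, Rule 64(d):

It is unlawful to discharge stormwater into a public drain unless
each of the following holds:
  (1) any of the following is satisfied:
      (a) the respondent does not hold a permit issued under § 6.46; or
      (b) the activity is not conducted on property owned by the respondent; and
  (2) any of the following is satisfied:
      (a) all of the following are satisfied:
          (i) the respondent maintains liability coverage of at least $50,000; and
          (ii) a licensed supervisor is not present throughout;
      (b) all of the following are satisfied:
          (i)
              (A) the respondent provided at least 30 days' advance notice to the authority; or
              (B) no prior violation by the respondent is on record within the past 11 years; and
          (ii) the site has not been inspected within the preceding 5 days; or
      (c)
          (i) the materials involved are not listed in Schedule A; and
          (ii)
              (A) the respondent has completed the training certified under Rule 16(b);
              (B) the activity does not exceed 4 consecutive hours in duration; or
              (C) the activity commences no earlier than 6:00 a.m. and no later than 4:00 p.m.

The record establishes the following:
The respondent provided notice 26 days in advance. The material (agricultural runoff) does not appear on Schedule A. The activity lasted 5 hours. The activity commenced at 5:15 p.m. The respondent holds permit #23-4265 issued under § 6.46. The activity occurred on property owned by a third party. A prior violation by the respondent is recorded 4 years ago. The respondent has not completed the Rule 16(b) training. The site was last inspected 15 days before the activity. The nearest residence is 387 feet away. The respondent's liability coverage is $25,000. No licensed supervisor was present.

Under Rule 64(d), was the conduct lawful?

No — unlawful.

(a) not (holds permit) — fails.
(b) not (own property) — satisfied.
So (1) is satisfied (F OR T).
(i) coverage ≥ $50,000 — not satisfied.
(ii) not (supervisor present) — satisfied.
(a): F AND T → false.
(A) ≥30 days' notice — fails.
(B) no prior violation — not satisfied.
(i): F OR F → false.
(ii) not (site inspected) — met.
So (b) is not satisfied (F AND T).
(i) not (Schedule A material) — satisfied.
(A) training certified — not satisfied.
(B) ≤ 4 hrs duration — fails.
(C) start within hours — not met.
(ii) = F OR F OR F = false.
(c): T AND F → false.
So (2) is not satisfied (F OR F OR F).
Overall = T AND F = false.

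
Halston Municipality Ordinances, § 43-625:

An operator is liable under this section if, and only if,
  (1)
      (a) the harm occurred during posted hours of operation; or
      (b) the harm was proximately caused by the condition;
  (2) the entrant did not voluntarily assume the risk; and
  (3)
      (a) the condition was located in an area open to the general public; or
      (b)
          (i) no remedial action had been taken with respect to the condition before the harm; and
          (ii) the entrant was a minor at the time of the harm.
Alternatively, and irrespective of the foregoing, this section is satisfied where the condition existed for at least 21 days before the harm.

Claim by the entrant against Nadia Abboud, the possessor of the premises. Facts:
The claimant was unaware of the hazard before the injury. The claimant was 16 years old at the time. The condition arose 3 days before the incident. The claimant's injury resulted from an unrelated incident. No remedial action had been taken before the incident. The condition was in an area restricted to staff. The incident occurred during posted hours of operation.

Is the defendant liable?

(a) during posted hours — holds.
(b) proximate cause — fails.
(1) = T OR F = true.
(2) no assumed risk — holds.
(a) public area — not met.
(i) no remedial action — satisfied.
(ii) entrant a minor — holds.
(b) = T AND T = true.
So (3) is satisfied (F OR T).
Overall = T AND T AND T = true.
Exception (condition ≥21 days old) — not satisfied.
Result: main true OR exception false → true.

Yes — liable.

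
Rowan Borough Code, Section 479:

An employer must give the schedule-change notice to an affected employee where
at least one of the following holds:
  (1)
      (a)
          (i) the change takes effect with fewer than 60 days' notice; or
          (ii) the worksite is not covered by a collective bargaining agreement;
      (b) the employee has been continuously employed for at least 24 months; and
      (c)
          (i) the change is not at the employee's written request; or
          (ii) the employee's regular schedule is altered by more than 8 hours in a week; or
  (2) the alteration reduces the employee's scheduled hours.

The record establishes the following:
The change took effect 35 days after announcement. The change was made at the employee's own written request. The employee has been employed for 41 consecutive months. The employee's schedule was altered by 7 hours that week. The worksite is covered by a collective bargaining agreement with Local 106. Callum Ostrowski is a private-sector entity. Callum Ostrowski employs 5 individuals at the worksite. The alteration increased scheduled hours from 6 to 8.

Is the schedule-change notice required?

(i) < 60 days' notice — satisfied.
(ii) no CBA — fails.
(a) = T OR F = true.
(b) tenure ≥ 24 mo. — holds.
(i) not employee-requested — not satisfied.
(ii) schedule shift > 8h — fails.
So (c) is not satisfied (F OR F).
(1): T AND T AND F → false.
(2) hours reduced — not met.
Overall: F OR F → false.

No — not required.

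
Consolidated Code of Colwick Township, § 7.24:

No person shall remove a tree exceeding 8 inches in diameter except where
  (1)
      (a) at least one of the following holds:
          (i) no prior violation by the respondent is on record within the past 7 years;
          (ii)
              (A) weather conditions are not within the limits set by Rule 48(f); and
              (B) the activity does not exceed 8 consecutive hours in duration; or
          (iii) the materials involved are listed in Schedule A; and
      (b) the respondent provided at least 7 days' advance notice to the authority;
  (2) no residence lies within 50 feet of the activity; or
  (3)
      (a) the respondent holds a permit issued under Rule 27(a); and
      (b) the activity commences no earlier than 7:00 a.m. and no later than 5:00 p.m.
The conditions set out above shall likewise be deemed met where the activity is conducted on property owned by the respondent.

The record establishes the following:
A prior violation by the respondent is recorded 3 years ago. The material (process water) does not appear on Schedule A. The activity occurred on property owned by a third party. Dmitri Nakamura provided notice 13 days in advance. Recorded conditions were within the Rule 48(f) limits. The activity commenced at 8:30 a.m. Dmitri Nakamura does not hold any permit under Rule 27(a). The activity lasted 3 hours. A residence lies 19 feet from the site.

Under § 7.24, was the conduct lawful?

(i) no prior violation — not met.
(A) not (weather ok) — fails.
(B) ≤ 8 hrs duration — holds.
So (ii) is not satisfied (F AND T).
(iii) Schedule A material — not met.
(a) = F OR F OR F = false.
(b) ≥7 days' notice — holds.
(1) = F AND T = false.
(2) no residence in 50 ft — fails.
(a) holds permit — not satisfied.
(b) start within hours — holds.
So (3) is not satisfied (F AND T).
Overall = F OR F OR F = false.
Exception (own property) — not satisfied.
Result: main false OR exception false → false.

No — unlawful.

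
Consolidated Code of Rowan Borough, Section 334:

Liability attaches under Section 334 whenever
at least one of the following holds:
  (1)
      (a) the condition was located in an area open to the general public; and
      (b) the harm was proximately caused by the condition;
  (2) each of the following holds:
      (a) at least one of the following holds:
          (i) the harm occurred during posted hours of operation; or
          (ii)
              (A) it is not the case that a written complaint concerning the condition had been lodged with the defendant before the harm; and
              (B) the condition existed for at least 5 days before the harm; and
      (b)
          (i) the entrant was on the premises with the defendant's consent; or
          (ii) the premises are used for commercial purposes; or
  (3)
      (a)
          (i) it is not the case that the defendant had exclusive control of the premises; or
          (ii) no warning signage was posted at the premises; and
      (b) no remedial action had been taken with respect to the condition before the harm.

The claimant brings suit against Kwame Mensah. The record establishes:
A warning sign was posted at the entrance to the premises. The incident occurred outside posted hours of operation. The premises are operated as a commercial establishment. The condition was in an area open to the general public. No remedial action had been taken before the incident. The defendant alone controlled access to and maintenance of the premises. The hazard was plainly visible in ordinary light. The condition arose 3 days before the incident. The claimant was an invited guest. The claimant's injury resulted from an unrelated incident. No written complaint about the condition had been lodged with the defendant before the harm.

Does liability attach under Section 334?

No — not liable.

(a) public area — met.
(b) proximate cause — not met.
So (1) is not satisfied (T AND F).
(i) during posted hours — not met.
(A) not (complaint lodged) — holds.
(B) condition ≥5 days old — fails.
(ii): T AND F → false.
So (a) is not satisfied (F OR F).
(i) consent to enter — holds.
(ii) commercial use — satisfied.
(b) = T OR T = true.
(2) = F AND T = false.
(i) not (exclusive control) — fails.
(ii) no signage posted — fails.
So (a) is not satisfied (F OR F).
(b) no remedial action — holds.
So (3) is not satisfied (F AND T).
So Overall is not satisfied (F OR F OR F).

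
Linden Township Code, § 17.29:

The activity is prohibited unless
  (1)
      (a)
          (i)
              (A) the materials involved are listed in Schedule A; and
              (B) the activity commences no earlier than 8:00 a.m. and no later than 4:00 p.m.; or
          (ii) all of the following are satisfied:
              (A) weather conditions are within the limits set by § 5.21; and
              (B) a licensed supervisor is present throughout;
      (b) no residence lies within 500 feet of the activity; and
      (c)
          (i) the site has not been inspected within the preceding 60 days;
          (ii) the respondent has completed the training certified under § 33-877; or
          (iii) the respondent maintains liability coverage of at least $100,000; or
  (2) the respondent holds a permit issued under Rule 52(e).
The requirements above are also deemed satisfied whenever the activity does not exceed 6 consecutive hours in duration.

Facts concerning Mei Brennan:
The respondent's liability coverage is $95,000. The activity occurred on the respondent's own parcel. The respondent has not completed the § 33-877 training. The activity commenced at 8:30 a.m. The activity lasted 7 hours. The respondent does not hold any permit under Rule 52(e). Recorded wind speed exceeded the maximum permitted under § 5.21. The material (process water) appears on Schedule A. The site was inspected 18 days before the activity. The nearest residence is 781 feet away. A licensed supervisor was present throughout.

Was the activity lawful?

(A) Schedule A material — met.
(B) start within hours — holds.
So (i) is satisfied (T AND T).
(A) weather ok — not satisfied.
(B) supervisor present — holds.
So (ii) is not satisfied (F AND T).
(a) = T OR F = true.
(b) no residence in 500 ft — satisfied.
(i) not (site inspected) — fails.
(ii) training certified — not met.
(iii) coverage ≥ $100,000 — not satisfied.
(c): F OR F OR F → false.
(1): T AND T AND F → false.
(2) holds permit — fails.
Overall = F OR F = false.
Exception (≤ 6 hrs duration) — not satisfied.
Result: main false OR exception false → false.

No — unlawful.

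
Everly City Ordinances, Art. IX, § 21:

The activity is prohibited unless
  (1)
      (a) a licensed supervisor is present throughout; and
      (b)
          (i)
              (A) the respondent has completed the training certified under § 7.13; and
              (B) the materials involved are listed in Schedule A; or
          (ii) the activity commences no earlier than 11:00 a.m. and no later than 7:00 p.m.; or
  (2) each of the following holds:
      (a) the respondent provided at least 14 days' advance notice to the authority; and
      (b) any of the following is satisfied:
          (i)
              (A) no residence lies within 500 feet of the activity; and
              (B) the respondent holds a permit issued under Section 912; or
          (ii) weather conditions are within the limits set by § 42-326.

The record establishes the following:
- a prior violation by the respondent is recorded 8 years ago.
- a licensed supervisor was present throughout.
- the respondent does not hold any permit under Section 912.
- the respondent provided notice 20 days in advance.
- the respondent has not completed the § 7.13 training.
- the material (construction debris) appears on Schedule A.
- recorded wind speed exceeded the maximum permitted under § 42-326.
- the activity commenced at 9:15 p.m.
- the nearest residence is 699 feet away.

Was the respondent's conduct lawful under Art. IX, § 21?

No — unlawful.

(a) supervisor present — satisfied.
(A) training certified — not satisfied.
(B) Schedule A material — met.
So (i) is not satisfied (F AND T).
(ii) start within hours — not satisfied.
(b): F OR F → false.
(1): T AND F → false.
(a) ≥14 days' notice — met.
(A) no residence in 500 ft — satisfied.
(B) holds permit — not met.
So (i) is not satisfied (T AND F).
(ii) weather ok — not satisfied.
So (b) is not satisfied (F OR F).
(2): T AND F → false.
Overall = F OR F = false.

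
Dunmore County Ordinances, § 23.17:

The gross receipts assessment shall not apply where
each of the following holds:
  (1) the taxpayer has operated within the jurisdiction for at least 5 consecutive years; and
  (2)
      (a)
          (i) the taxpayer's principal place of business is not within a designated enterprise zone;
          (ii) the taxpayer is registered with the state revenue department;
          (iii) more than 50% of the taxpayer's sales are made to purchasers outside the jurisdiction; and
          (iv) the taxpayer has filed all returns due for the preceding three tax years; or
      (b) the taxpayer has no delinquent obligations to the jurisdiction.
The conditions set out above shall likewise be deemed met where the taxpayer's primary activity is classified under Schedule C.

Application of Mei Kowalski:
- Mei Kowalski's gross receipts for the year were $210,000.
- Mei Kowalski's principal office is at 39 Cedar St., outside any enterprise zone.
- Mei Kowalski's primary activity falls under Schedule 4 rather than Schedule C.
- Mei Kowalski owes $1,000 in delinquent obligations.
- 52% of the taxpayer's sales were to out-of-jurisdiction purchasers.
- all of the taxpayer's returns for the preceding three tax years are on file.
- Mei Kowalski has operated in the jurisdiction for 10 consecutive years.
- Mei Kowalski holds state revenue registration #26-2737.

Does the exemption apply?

Yes — exempt.

(1) ≥ 5 yrs in jurisdiction — satisfied.
(i) not (in enterprise zone) — met.
(ii) state-registered — met.
(iii) >50% out-of-jur. sales — satisfied.
(iv) returns current — satisfied.
(a) = T AND T AND T AND T = true.
(b) no delinquency — not met.
(2) = T OR F = true.
So Overall is satisfied (T AND T).
Exception (Schedule C activity) — not satisfied.
Result: main true OR exception false → true.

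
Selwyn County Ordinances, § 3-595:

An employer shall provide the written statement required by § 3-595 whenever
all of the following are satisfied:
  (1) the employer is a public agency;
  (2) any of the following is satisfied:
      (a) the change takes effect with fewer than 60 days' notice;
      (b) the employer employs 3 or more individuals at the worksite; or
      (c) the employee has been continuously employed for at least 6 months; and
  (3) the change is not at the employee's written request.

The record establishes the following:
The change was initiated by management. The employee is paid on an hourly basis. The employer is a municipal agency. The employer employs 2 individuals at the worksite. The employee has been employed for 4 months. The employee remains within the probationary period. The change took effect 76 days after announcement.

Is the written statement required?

(1) public agency — met.
(a) < 60 days' notice — not met.
(b) ≥ 3 at site — not met.
(c) tenure ≥ 6 mo. — not met.
(2) = F OR F OR F = false.
(3) not employee-requested — holds.
So Overall is not satisfied (T AND F AND T).

No — not required.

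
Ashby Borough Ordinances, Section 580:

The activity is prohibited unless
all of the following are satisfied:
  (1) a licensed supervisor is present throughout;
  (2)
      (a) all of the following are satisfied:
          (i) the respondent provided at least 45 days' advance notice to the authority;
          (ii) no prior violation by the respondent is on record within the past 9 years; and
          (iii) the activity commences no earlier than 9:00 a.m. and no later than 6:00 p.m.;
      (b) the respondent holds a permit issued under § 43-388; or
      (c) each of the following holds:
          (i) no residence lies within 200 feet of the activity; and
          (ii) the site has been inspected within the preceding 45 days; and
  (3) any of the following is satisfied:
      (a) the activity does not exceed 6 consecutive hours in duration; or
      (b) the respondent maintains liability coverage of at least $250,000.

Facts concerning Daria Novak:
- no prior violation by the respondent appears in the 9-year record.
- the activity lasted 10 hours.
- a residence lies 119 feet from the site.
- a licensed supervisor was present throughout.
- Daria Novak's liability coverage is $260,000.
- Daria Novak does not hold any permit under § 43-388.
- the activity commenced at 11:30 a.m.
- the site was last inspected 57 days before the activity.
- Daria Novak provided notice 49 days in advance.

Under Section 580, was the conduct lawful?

Yes — lawful.

(1) supervisor present — holds.
(i) ≥45 days' notice — met.
(ii) no prior violation — satisfied.
(iii) start within hours — met.
So (a) is satisfied (T AND T AND T).
(b) holds permit — fails.
(i) no residence in 200 ft — fails.
(ii) site inspected — fails.
(c) = F AND F = false.
(2) = T OR F OR F = true.
(a) ≤ 6 hrs duration — not satisfied.
(b) coverage ≥ $250,000 — holds.
(3): F OR T → true.
So Overall is satisfied (T AND T AND T).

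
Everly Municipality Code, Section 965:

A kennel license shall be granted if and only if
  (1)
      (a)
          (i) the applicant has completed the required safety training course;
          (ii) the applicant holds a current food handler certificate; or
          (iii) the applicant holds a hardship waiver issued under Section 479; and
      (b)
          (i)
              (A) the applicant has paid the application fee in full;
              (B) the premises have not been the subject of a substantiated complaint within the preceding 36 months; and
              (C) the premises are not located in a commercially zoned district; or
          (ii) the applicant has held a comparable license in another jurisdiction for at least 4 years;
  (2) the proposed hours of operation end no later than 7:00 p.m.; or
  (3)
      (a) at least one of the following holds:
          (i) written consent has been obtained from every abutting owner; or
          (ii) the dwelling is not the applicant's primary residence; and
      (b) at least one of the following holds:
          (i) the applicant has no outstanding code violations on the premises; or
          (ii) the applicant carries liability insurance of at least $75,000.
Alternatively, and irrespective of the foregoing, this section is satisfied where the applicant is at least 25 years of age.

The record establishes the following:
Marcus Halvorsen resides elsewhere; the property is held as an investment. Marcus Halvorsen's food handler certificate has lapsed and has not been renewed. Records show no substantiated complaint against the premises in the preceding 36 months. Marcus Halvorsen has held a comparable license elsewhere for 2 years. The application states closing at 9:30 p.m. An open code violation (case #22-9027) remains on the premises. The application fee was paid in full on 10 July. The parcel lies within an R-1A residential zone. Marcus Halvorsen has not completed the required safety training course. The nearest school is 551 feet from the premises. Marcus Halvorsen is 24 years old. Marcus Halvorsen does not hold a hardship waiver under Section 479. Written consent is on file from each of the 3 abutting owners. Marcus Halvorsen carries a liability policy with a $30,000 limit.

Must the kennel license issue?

(i) safety training — fails.
(ii) food handler cert. — not met.
(iii) hardship waiver — not met.
So (a) is not satisfied (F OR F OR F).
(A) fee paid — satisfied.
(B) no complaint in 36 mo. — satisfied.
(C) not (commercially zoned) — holds.
So (i) is satisfied (T AND T AND T).
(ii) prior license ≥ 4 yr — not met.
(b) = T OR F = true.
(1) = F AND T = false.
(2) closes by 7 p.m. — not satisfied.
(i) all abutters consent — holds.
(ii) not (primary residence) — met.
(a): T OR T → true.
(i) no code violations — not met.
(ii) insurance ≥ $75,000 — fails.
(b): F OR F → false.
(3) = T AND F = false.
So Overall is not satisfied (F OR F OR F).
Exception (age ≥ 25) — not satisfied.
Result: main false OR exception false → false.

No — denied.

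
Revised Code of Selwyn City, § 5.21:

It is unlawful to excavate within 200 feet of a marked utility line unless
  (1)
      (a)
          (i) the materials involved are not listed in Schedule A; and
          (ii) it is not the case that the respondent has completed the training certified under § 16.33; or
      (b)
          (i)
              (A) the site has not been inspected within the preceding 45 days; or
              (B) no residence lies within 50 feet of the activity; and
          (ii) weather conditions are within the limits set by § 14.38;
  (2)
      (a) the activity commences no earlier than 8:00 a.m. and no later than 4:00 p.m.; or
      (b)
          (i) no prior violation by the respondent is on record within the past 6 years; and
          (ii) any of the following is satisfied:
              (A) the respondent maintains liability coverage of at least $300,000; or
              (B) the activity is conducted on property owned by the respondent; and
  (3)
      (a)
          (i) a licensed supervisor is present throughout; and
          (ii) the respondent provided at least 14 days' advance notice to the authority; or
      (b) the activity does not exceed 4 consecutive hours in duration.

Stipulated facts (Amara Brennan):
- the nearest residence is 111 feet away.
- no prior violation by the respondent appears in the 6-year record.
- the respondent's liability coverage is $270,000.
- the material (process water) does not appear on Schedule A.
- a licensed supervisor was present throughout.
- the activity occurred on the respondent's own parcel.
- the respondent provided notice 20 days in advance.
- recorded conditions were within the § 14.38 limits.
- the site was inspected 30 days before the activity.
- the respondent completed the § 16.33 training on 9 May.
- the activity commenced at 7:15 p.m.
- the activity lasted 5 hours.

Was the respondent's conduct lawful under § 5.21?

(i) not (Schedule A material) — satisfied.
(ii) not (training certified) — fails.
So (a) is not satisfied (T AND F).
(A) not (site inspected) — not met.
(B) no residence in 50 ft — holds.
(i): F OR T → true.
(ii) weather ok — met.
So (b) is satisfied (T AND T).
So (1) is satisfied (F OR T).
(a) start within hours — not met.
(i) no prior violation — met.
(A) coverage ≥ $300,000 — not satisfied.
(B) own property — satisfied.
(ii): F OR T → true.
(b) = T AND T = true.
(2) = F OR T = true.
(i) supervisor present — satisfied.
(ii) ≥14 days' notice — holds.
(a) = T AND T = true.
(b) ≤ 4 hrs duration — fails.
(3) = T OR F = true.
Overall = T AND T AND T = true.

Yes — lawful.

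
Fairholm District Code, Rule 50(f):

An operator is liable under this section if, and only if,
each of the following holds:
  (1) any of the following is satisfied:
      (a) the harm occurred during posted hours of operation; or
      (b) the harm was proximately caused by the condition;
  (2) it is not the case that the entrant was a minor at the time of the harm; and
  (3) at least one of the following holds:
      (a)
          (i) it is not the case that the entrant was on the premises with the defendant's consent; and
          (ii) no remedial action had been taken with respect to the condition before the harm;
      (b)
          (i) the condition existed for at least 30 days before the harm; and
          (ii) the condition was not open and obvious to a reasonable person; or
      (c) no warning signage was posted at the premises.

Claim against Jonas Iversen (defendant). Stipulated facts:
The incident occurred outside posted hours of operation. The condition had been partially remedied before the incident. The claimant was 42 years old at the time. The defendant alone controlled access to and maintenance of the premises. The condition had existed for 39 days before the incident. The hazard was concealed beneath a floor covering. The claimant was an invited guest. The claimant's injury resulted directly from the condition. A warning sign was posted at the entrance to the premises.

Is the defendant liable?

(a) during posted hours — not met.
(b) proximate cause — met.
(1): F OR T → true.
(2) not (entrant a minor) — met.
(i) not (consent to enter) — not satisfied.
(ii) no remedial action — not met.
So (a) is not satisfied (F AND F).
(i) condition ≥30 days old — holds.
(ii) not open/obvious — holds.
So (b) is satisfied (T AND T).
(c) no signage posted — not met.
(3): F OR T OR F → true.
Overall = T AND T AND T = true.

Yes — liable.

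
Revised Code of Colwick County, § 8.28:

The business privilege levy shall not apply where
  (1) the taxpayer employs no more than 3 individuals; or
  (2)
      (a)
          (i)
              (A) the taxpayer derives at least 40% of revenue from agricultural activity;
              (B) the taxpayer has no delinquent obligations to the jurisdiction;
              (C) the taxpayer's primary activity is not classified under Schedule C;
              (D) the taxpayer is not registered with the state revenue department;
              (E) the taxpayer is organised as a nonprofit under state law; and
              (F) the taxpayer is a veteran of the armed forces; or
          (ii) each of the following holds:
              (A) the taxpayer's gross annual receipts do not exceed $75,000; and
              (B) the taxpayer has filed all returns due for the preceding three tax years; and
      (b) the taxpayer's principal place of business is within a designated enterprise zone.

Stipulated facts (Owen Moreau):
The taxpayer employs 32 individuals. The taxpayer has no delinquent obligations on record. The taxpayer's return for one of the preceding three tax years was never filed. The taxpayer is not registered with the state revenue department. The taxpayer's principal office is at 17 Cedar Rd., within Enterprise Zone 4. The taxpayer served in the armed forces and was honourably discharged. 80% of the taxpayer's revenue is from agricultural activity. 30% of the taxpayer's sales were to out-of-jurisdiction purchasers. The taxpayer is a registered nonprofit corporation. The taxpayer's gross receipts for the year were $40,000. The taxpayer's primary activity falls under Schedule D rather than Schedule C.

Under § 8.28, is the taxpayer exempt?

(1) ≤ 3 employees — not met.
(A) ≥40% agricultural — holds.
(B) no delinquency — holds.
(C) not (Schedule C activity) — satisfied.
(D) not (state-registered) — holds.
(E) nonprofit — holds.
(F) veteran — holds.
(i): T AND T AND T AND T AND T AND T → true.
(A) receipts ≤ $75,000 — met.
(B) returns current — not satisfied.
So (ii) is not satisfied (T AND F).
(a): T OR F → true.
(b) in enterprise zone — satisfied.
(2): T AND T → true.
Overall = F OR T = true.

Yes — exempt.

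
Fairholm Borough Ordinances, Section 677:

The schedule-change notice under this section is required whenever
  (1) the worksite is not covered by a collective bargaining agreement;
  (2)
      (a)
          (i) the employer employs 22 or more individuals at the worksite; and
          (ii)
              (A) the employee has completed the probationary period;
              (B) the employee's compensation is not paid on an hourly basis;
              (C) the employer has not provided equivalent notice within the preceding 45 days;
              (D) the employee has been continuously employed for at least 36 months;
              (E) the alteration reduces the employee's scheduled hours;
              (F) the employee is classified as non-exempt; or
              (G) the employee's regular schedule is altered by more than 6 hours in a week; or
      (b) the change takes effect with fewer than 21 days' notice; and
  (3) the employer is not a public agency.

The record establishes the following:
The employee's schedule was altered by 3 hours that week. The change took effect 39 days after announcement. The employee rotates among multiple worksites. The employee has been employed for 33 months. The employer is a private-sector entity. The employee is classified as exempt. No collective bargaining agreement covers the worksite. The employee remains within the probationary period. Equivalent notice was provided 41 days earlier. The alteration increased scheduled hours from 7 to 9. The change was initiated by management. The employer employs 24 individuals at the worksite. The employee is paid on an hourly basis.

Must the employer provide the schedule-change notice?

(1) no CBA — holds.
(i) ≥ 22 at site — holds.
(A) past probation — not satisfied.
(B) not (hourly-paid) — fails.
(C) no recent notice — fails.
(D) tenure ≥ 36 mo. — not satisfied.
(E) hours reduced — not satisfied.
(F) non-exempt — fails.
(G) schedule shift > 6h — not met.
(ii): F OR F OR F OR F OR F OR F OR F → false.
(a) = T AND F = false.
(b) < 21 days' notice — fails.
So (2) is not satisfied (F OR F).
(3) not (public agency) — satisfied.
Overall = T AND F AND T = false.

No — not required.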